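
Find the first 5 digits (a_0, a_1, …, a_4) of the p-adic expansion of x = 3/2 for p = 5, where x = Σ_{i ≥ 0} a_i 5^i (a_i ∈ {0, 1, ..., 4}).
(a_0, …, a_4) = (4, 2, 2, 2, 2)

v_5(3/2) = 0 (numerator and denominator both coprime to 5), so x ∈ ℤ_5^×. Compute digits iteratively via a_i = x_i mod 5, x_{i+1} = (x_i − a_i)/5, with x_0 = x:
  x_0 = 3/2;  a_0 = 4;  x_1 = (x_0 − 4)/5 = -1/2
  x_1 = -1/2;  a_1 = 2;  x_2 = (x_1 − 2)/5 = -1/2
  x_2 = -1/2;  a_2 = 2;  x_3 = (x_2 − 2)/5 = -1/2
  x_3 = -1/2;  a_3 = 2;  x_4 = (x_3 − 2)/5 = -1/2
  x_4 = -1/2;  a_4 = 2;  x_5 = (x_4 − 2)/5 = -1/2
Digits: (4, 2, 2, 2, 2).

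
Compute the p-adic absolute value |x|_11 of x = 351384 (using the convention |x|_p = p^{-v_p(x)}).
|351384|_11 = 1/14641

Step 1 — compute v_11(x) by factoring powers of 11 out of the numerator and denominator: v_11(351384) = 4. Step 2 — apply |x|_p = p^{-v_p(x)} = 11^{-4} = 1/14641.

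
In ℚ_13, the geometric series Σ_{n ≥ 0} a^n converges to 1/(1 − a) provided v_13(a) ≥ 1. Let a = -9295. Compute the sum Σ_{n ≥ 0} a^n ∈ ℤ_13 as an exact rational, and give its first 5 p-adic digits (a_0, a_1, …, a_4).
Σ a^n = 1/(1 − a) = 1/9296;  first 5 digits = (1, 0, 10, 8, 8)

v_13(a) = 2 ≥ 1, so the series converges in ℤ_13 to 1/(1 − a) = 1/(1 − (-9295)) = 1/9296. Expand this rational in ℤ_13: compute digits iteratively via d_i = x_i mod 13, x_{i+1} = (x_i − d_i)/13. The first 5 digits are (1, 0, 10, 8, 8).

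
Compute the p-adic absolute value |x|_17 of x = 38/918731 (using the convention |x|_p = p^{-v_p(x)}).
|38/918731|_17 = 83521

Step 1 — compute v_17(x) by factoring powers of 17 out of the numerator and denominator: v_17(38/918731) = -4. Step 2 — apply |x|_p = p^{-v_p(x)} = 17^{4} = 83521.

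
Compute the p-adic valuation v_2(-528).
v_2(-528) = 4

v_2(n) is the largest exponent k such that 2^k divides n. Factor out: -528 = -2^4 · 33. (Sign doesn't affect v_p.) So v_2(-528) = 4.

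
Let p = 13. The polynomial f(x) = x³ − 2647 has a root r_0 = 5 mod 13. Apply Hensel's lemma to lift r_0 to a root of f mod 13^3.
r_2 = 1812 (mod 2197)

Hensel: r_{i+1} = r_i − f(r_i)/f′(r_i) mod 13^{i+2}, where f′(x) = 3x². Iterate:
  r_0 = 5 (mod 13)
  r_1 = 122 (mod 169)
  r_2 = 1812 (mod 2197)
Final: r = 1812 with f(r) ≡ 0 mod 13^3.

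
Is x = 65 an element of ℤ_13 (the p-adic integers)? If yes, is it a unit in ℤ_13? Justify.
x ∈ ℤ_13 but not a unit; v_13(x) = 1 > 0

ℤ_13 = {x ∈ ℚ_13 : v_13(x) ≥ 0} and ℤ_13^× = {x ∈ ℤ_13 : v_13(x) = 0}. Here v_13(65) = v_13(num) − v_13(den) = 1; compare against these criteria.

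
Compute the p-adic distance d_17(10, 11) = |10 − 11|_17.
d_17(10, 11) = 1

Step 1 — x − y = 10 − 11 = -1. Step 2 — v_17(-1) = 0 (factor: -1 = −(17^0 · 1); the sign does not affect v_p). Step 3 — |x − y|_17 = 17^{0} = 1.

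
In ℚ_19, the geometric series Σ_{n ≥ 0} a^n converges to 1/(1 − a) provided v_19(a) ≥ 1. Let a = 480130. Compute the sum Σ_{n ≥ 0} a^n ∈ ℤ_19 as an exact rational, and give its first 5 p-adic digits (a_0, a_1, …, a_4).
Σ a^n = 1/(1 − a) = -1/480129;  first 5 digits = (1, 0, 0, 13, 3)

v_19(a) = 3 ≥ 1, so the series converges in ℤ_19 to 1/(1 − a) = 1/(1 − 480130) = -1/480129. Expand this rational in ℤ_19: compute digits iteratively via d_i = x_i mod 19, x_{i+1} = (x_i − d_i)/19. The first 5 digits are (1, 0, 0, 13, 3).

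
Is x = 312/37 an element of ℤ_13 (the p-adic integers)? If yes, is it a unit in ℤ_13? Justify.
x ∈ ℤ_13 but not a unit; v_13(x) = 1 > 0

ℤ_13 = {x ∈ ℚ_13 : v_13(x) ≥ 0} and ℤ_13^× = {x ∈ ℤ_13 : v_13(x) = 0}. Here v_13(312/37) = v_13(num) − v_13(den) = 1; compare against these criteria.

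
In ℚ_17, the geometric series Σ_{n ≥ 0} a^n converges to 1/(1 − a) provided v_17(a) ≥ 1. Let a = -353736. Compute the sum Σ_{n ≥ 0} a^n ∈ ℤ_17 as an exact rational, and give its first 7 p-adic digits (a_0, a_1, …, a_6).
Σ a^n = 1/(1 − a) = 1/353737;  first 7 digits = (1, 0, 0, 13, 12, 16, 15)

v_17(a) = 3 ≥ 1, so the series converges in ℤ_17 to 1/(1 − a) = 1/(1 − (-353736)) = 1/353737. Expand this rational in ℤ_17: compute digits iteratively via d_i = x_i mod 17, x_{i+1} = (x_i − d_i)/17. The first 7 digits are (1, 0, 0, 13, 12, 16, 15).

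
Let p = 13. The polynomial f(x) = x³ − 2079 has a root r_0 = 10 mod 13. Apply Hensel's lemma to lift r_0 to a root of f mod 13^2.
r_1 = 75 (mod 169)

Hensel: r_{i+1} = r_i − f(r_i)/f′(r_i) mod 13^{i+2}, where f′(x) = 3x². Iterate:
  r_0 = 10 (mod 13)
  r_1 = 75 (mod 169)
Final: r = 75 with f(r) ≡ 0 mod 13^2.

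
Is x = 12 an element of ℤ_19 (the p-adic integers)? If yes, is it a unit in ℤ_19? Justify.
x ∈ ℤ_19^× (unit); v_19(x) = 0

ℤ_19 = {x ∈ ℚ_19 : v_19(x) ≥ 0} and ℤ_19^× = {x ∈ ℤ_19 : v_19(x) = 0}. Here v_19(12) = v_19(num) − v_19(den) = 0; compare against these criteria.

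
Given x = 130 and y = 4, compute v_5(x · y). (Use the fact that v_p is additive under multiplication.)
v_5(520) = 1

v_p(x) = 1 (factor: 130 = 5^1 · 26); v_p(y) = 0 (factor: 4 = 5^0 · 4). Additivity: v_p(xy) = v_p(x) + v_p(y) = 1 + 0 = 1. (Direct check: xy = 520 = 5^1 · (104).)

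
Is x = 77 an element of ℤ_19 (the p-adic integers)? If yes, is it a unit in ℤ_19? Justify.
x ∈ ℤ_19^× (unit); v_19(x) = 0

ℤ_19 = {x ∈ ℚ_19 : v_19(x) ≥ 0} and ℤ_19^× = {x ∈ ℤ_19 : v_19(x) = 0}. Here v_19(77) = v_19(num) − v_19(den) = 0; compare against these criteria.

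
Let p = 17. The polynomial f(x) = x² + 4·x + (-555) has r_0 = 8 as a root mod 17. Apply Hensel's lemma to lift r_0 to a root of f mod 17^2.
r_1 = 161 (mod 289)

Hensel: r_{i+1} = r_i − f(r_i)·(f′(r_i))^{-1} mod 17^{i+2}, f′(x) = 2x + 4. Iterate:
  r_0 = 8 (mod 17)
  r_1 = 161 (mod 289)
Final: r = 161 satisfies f(r) ≡ 0 mod 17^2.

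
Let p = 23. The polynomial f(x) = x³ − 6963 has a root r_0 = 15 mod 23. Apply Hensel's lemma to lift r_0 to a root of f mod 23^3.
r_2 = 7605 (mod 12167)

Hensel: r_{i+1} = r_i − f(r_i)/f′(r_i) mod 23^{i+2}, where f′(x) = 3x². Iterate:
  r_0 = 15 (mod 23)
  r_1 = 199 (mod 529)
  r_2 = 7605 (mod 12167)
Final: r = 7605 with f(r) ≡ 0 mod 23^3.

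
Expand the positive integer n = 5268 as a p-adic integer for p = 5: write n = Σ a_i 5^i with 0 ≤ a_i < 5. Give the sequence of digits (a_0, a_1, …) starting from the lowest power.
(a_0, a_1, …) = (3, 3, 0, 2, 3, 1)

Repeated division by 5 gives the digits low-to-high: 5268 = 3 + 3·5^1 + 2·5^3 + 3·5^4 + 1·5^5. Digit sequence: (3, 3, 0, 2, 3, 1).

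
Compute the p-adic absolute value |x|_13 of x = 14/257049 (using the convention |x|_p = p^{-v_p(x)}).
|14/257049|_13 = 28561

Step 1 — compute v_13(x) by factoring powers of 13 out of the numerator and denominator: v_13(14/257049) = -4. Step 2 — apply |x|_p = p^{-v_p(x)} = 13^{4} = 28561.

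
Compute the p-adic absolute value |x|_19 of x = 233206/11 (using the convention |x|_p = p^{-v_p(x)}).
|233206/11|_19 = 1/6859

Step 1 — compute v_19(x) by factoring powers of 19 out of the numerator and denominator: v_19(233206/11) = 3. Step 2 — apply |x|_p = p^{-v_p(x)} = 19^{-3} = 1/6859.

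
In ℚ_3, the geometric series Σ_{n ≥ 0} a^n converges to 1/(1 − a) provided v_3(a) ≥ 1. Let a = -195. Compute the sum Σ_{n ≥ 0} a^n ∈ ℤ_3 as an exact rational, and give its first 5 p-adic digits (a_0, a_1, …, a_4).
Σ a^n = 1/(1 − a) = 1/196;  first 5 digits = (1, 1, 0, 1, 0)

v_3(a) = 1 ≥ 1, so the series converges in ℤ_3 to 1/(1 − a) = 1/(1 − (-195)) = 1/196. Expand this rational in ℤ_3: compute digits iteratively via d_i = x_i mod 3, x_{i+1} = (x_i − d_i)/3. The first 5 digits are (1, 1, 0, 1, 0).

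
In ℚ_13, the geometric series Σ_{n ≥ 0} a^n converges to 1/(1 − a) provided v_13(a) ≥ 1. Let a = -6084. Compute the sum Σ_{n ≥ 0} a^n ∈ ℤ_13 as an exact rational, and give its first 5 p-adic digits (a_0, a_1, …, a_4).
Σ a^n = 1/(1 − a) = 1/6085;  first 5 digits = (1, 0, 3, 10, 8)

v_13(a) = 2 ≥ 1, so the series converges in ℤ_13 to 1/(1 − a) = 1/(1 − (-6084)) = 1/6085. Expand this rational in ℤ_13: compute digits iteratively via d_i = x_i mod 13, x_{i+1} = (x_i − d_i)/13. The first 5 digits are (1, 0, 3, 10, 8).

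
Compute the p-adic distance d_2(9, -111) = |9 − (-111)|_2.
d_2(9, -111) = 1/8

Step 1 — x − y = 9 − (-111) = 120. Step 2 — v_2(120) = 3 (factor: 120 = (2^3 · 15); the sign does not affect v_p). Step 3 — |x − y|_2 = 2^{-3} = 1/8.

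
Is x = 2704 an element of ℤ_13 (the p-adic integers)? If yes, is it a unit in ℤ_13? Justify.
x ∈ ℤ_13 but not a unit; v_13(x) = 2 > 0

ℤ_13 = {x ∈ ℚ_13 : v_13(x) ≥ 0} and ℤ_13^× = {x ∈ ℤ_13 : v_13(x) = 0}. Here v_13(2704) = v_13(num) − v_13(den) = 2; compare against these criteria.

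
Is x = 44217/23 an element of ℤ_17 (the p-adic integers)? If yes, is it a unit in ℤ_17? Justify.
x ∈ ℤ_17 but not a unit; v_17(x) = 3 > 0

ℤ_17 = {x ∈ ℚ_17 : v_17(x) ≥ 0} and ℤ_17^× = {x ∈ ℤ_17 : v_17(x) = 0}. Here v_17(44217/23) = v_17(num) − v_17(den) = 3; compare against these criteria.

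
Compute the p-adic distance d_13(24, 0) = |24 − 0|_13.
d_13(24, 0) = 1

Step 1 — x − y = 24 − 0 = 24. Step 2 — v_13(24) = 0 (factor: 24 = (13^0 · 24); the sign does not affect v_p). Step 3 — |x − y|_13 = 13^{0} = 1.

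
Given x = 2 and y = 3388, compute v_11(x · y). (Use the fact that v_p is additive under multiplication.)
v_11(6776) = 2

v_p(x) = 0 (factor: 2 = 11^0 · 2); v_p(y) = 2 (factor: 3388 = 11^2 · 28). Additivity: v_p(xy) = v_p(x) + v_p(y) = 0 + 2 = 2. (Direct check: xy = 6776 = 11^2 · (56).)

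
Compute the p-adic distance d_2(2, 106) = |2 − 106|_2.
d_2(2, 106) = 1/8

Step 1 — x − y = 2 − 106 = -104. Step 2 — v_2(-104) = 3 (factor: -104 = −(2^3 · 13); the sign does not affect v_p). Step 3 — |x − y|_2 = 2^{-3} = 1/8.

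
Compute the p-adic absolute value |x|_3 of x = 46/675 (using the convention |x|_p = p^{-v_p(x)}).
|46/675|_3 = 27

Step 1 — compute v_3(x) by factoring powers of 3 out of the numerator and denominator: v_3(46/675) = -3. Step 2 — apply |x|_p = p^{-v_p(x)} = 3^{3} = 27.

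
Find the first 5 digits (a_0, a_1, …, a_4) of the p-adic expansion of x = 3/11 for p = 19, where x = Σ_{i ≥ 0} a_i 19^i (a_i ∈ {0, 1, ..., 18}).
(a_0, …, a_4) = (2, 12, 8, 3, 5)

v_19(3/11) = 0 (numerator and denominator both coprime to 19), so x ∈ ℤ_19^×. Compute digits iteratively via a_i = x_i mod 19, x_{i+1} = (x_i − a_i)/19, with x_0 = x:
  x_0 = 3/11;  a_0 = 2;  x_1 = (x_0 − 2)/19 = -1/11
  x_1 = -1/11;  a_1 = 12;  x_2 = (x_1 − 12)/19 = -7/11
  x_2 = -7/11;  a_2 = 8;  x_3 = (x_2 − 8)/19 = -5/11
  x_3 = -5/11;  a_3 = 3;  x_4 = (x_3 − 3)/19 = -2/11
  x_4 = -2/11;  a_4 = 5;  x_5 = (x_4 − 5)/19 = -3/11
Digits: (2, 12, 8, 3, 5).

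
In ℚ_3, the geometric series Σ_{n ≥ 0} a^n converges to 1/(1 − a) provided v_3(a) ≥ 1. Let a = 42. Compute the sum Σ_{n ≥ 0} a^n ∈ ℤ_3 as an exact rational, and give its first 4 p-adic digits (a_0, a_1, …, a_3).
Σ a^n = 1/(1 − a) = -1/41;  first 4 digits = (1, 2, 2, 2)

v_3(a) = 1 ≥ 1, so the series converges in ℤ_3 to 1/(1 − a) = 1/(1 − 42) = -1/41. Expand this rational in ℤ_3: compute digits iteratively via d_i = x_i mod 3, x_{i+1} = (x_i − d_i)/3. The first 4 digits are (1, 2, 2, 2).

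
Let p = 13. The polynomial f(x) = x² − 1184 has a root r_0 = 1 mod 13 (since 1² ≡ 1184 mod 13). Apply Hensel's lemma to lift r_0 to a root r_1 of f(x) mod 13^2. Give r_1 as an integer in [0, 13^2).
r_1 = 1 (mod 169)

Hensel's recurrence: r_{i+1} = r_i − f(r_i)·(f′(r_i))^{-1} mod 13^{i+2}, with f′(x) = 2x. Iterate:
  r_0 = 1 (mod 13)
  r_1 = 1 (mod 169)
Final: r_1 = 1, and one checks f(r_1) ≡ 0 mod 13^2.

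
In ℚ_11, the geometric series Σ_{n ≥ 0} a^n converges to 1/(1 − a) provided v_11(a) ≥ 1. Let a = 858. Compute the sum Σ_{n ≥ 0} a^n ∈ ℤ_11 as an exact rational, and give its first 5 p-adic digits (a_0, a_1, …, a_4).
Σ a^n = 1/(1 − a) = -1/857;  first 5 digits = (1, 1, 8, 4, 6)

v_11(a) = 1 ≥ 1, so the series converges in ℤ_11 to 1/(1 − a) = 1/(1 − 858) = -1/857. Expand this rational in ℤ_11: compute digits iteratively via d_i = x_i mod 11, x_{i+1} = (x_i − d_i)/11. The first 5 digits are (1, 1, 8, 4, 6).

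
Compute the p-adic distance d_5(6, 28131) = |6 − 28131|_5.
d_5(6, 28131) = 1/3125

Step 1 — x − y = 6 − 28131 = -28125. Step 2 — v_5(-28125) = 5 (factor: -28125 = −(5^5 · 9); the sign does not affect v_p). Step 3 — |x − y|_5 = 5^{-5} = 1/3125.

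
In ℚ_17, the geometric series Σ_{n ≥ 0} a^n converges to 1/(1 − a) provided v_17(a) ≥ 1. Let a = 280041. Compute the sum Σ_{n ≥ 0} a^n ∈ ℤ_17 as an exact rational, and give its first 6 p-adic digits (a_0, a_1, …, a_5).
Σ a^n = 1/(1 − a) = -1/280040;  first 6 digits = (1, 0, 0, 6, 3, 0)

v_17(a) = 3 ≥ 1, so the series converges in ℤ_17 to 1/(1 − a) = 1/(1 − 280041) = -1/280040. Expand this rational in ℤ_17: compute digits iteratively via d_i = x_i mod 17, x_{i+1} = (x_i − d_i)/17. The first 6 digits are (1, 0, 0, 6, 3, 0).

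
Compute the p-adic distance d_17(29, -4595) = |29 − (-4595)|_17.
d_17(29, -4595) = 1/289

Step 1 — x − y = 29 − (-4595) = 4624. Step 2 — v_17(4624) = 2 (factor: 4624 = (17^2 · 16); the sign does not affect v_p). Step 3 — |x − y|_17 = 17^{-2} = 1/289.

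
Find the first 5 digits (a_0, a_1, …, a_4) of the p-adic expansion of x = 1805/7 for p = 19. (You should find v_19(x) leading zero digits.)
(a_0, …, a_4) = (0, 0, 17, 10, 13)

v_19(1805/7) = 2, so a_0 = ... = a_1 = 0. Factor out: x = 19^2 · u with u = 5/7 a unit in ℤ_19. Expand u iteratively via a_{v+i} = u_i mod 19, u_{i+1} = (u_i − a_{v+i})/19:
  u_0 = 5/7;  a_2 = 17;  u_1 = (u_0 − 17)/19 = -6/7
  u_1 = -6/7;  a_3 = 10;  u_2 = (u_1 − 10)/19 = -4/7
  u_2 = -4/7;  a_4 = 13;  u_3 = (u_2 − 13)/19 = -5/7
Digits: (0, 0, 17, 10, 13).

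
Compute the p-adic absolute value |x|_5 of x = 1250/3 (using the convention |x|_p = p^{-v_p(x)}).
|1250/3|_5 = 1/625

Step 1 — compute v_5(x) by factoring powers of 5 out of the numerator and denominator: v_5(1250/3) = 4. Step 2 — apply |x|_p = p^{-v_p(x)} = 5^{-4} = 1/625.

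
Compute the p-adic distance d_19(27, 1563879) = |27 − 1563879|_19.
d_19(27, 1563879) = 1/130321

Step 1 — x − y = 27 − 1563879 = -1563852. Step 2 — v_19(-1563852) = 4 (factor: -1563852 = −(19^4 · 12); the sign does not affect v_p). Step 3 — |x − y|_19 = 19^{-4} = 1/130321.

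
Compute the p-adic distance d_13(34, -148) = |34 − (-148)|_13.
d_13(34, -148) = 1/13

Step 1 — x − y = 34 − (-148) = 182. Step 2 — v_13(182) = 1 (factor: 182 = (13^1 · 14); the sign does not affect v_p). Step 3 — |x − y|_13 = 13^{-1} = 1/13.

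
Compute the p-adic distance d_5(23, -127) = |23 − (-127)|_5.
d_5(23, -127) = 1/25

Step 1 — x − y = 23 − (-127) = 150. Step 2 — v_5(150) = 2 (factor: 150 = (5^2 · 6); the sign does not affect v_p). Step 3 — |x − y|_5 = 5^{-2} = 1/25.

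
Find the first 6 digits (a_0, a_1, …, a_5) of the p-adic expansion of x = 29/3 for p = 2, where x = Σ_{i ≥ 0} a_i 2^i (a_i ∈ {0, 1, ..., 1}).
(a_0, …, a_5) = (1, 1, 1, 1, 1, 0)

v_2(29/3) = 0 (numerator and denominator both coprime to 2), so x ∈ ℤ_2^×. Compute digits iteratively via a_i = x_i mod 2, x_{i+1} = (x_i − a_i)/2, with x_0 = x:
  x_0 = 29/3;  a_0 = 1;  x_1 = (x_0 − 1)/2 = 13/3
  x_1 = 13/3;  a_1 = 1;  x_2 = (x_1 − 1)/2 = 5/3
  x_2 = 5/3;  a_2 = 1;  x_3 = (x_2 − 1)/2 = 1/3
  x_3 = 1/3;  a_3 = 1;  x_4 = (x_3 − 1)/2 = -1/3
  x_4 = -1/3;  a_4 = 1;  x_5 = (x_4 − 1)/2 = -2/3
  x_5 = -2/3;  a_5 = 0;  x_6 = (x_5 − 0)/2 = -1/3
Digits: (1, 1, 1, 1, 1, 0).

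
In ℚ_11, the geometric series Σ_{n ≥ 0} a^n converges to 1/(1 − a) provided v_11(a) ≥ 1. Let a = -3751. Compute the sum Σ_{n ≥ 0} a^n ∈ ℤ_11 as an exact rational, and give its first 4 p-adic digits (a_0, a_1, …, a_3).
Σ a^n = 1/(1 − a) = 1/3752;  first 4 digits = (1, 0, 2, 8)

v_11(a) = 2 ≥ 1, so the series converges in ℤ_11 to 1/(1 − a) = 1/(1 − (-3751)) = 1/3752. Expand this rational in ℤ_11: compute digits iteratively via d_i = x_i mod 11, x_{i+1} = (x_i − d_i)/11. The first 4 digits are (1, 0, 2, 8).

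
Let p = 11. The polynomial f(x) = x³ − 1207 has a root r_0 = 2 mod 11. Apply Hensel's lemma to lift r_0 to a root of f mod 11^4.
r_3 = 1927 (mod 14641)

Hensel: r_{i+1} = r_i − f(r_i)/f′(r_i) mod 11^{i+2}, where f′(x) = 3x². Iterate:
  r_0 = 2 (mod 11)
  r_1 = 112 (mod 121)
  r_2 = 596 (mod 1331)
  r_3 = 1927 (mod 14641)
Final: r = 1927 with f(r) ≡ 0 mod 11^4.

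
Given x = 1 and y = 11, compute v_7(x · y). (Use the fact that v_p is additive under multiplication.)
v_7(11) = 0

v_p(x) = 0 (factor: 1 = 7^0 · 1); v_p(y) = 0 (factor: 11 = 7^0 · 11). Additivity: v_p(xy) = v_p(x) + v_p(y) = 0 + 0 = 0. (Direct check: xy = 11 = 7^0 · (11).)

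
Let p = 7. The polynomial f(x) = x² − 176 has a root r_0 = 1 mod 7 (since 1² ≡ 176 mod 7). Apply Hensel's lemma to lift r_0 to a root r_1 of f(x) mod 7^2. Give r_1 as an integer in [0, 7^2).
r_1 = 15 (mod 49)

Hensel's recurrence: r_{i+1} = r_i − f(r_i)·(f′(r_i))^{-1} mod 7^{i+2}, with f′(x) = 2x. Iterate:
  r_0 = 1 (mod 7)
  r_1 = 15 (mod 49)
Final: r_1 = 15, and one checks f(r_1) ≡ 0 mod 7^2.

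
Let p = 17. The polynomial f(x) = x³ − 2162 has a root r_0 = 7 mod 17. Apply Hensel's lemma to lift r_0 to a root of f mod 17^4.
r_3 = 82406 (mod 83521)

Hensel: r_{i+1} = r_i − f(r_i)/f′(r_i) mod 17^{i+2}, where f′(x) = 3x². Iterate:
  r_0 = 7 (mod 17)
  r_1 = 41 (mod 289)
  r_2 = 3798 (mod 4913)
  r_3 = 82406 (mod 83521)
Final: r = 82406 with f(r) ≡ 0 mod 17^4.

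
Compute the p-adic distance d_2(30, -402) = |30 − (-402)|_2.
d_2(30, -402) = 1/16

Step 1 — x − y = 30 − (-402) = 432. Step 2 — v_2(432) = 4 (factor: 432 = (2^4 · 27); the sign does not affect v_p). Step 3 — |x − y|_2 = 2^{-4} = 1/16.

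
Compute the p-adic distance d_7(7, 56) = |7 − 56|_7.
d_7(7, 56) = 1/49

Step 1 — x − y = 7 − 56 = -49. Step 2 — v_7(-49) = 2 (factor: -49 = −(7^2 · 1); the sign does not affect v_p). Step 3 — |x − y|_7 = 7^{-2} = 1/49.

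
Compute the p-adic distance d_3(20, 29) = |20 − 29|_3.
d_3(20, 29) = 1/9

Step 1 — x − y = 20 − 29 = -9. Step 2 — v_3(-9) = 2 (factor: -9 = −(3^2 · 1); the sign does not affect v_p). Step 3 — |x − y|_3 = 3^{-2} = 1/9.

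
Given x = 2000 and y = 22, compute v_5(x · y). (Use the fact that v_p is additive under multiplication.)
v_5(44000) = 3

v_p(x) = 3 (factor: 2000 = 5^3 · 16); v_p(y) = 0 (factor: 22 = 5^0 · 22). Additivity: v_p(xy) = v_p(x) + v_p(y) = 3 + 0 = 3. (Direct check: xy = 44000 = 5^3 · (352).)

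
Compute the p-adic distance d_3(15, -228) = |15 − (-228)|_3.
d_3(15, -228) = 1/243

Step 1 — x − y = 15 − (-228) = 243. Step 2 — v_3(243) = 5 (factor: 243 = (3^5 · 1); the sign does not affect v_p). Step 3 — |x − y|_3 = 3^{-5} = 1/243.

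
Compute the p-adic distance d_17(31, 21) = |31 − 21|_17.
d_17(31, 21) = 1

Step 1 — x − y = 31 − 21 = 10. Step 2 — v_17(10) = 0 (factor: 10 = (17^0 · 10); the sign does not affect v_p). Step 3 — |x − y|_17 = 17^{0} = 1.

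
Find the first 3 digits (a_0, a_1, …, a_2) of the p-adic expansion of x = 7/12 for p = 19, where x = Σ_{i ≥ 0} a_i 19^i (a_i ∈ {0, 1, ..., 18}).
(a_0, …, a_2) = (18, 7, 17)

v_19(7/12) = 0 (numerator and denominator both coprime to 19), so x ∈ ℤ_19^×. Compute digits iteratively via a_i = x_i mod 19, x_{i+1} = (x_i − a_i)/19, with x_0 = x:
  x_0 = 7/12;  a_0 = 18;  x_1 = (x_0 − 18)/19 = -11/12
  x_1 = -11/12;  a_1 = 7;  x_2 = (x_1 − 7)/19 = -5/12
  x_2 = -5/12;  a_2 = 17;  x_3 = (x_2 − 17)/19 = -11/12
Digits: (18, 7, 17).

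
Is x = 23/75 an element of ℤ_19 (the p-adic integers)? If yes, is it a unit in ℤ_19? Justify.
x ∈ ℤ_19^× (unit); v_19(x) = 0

ℤ_19 = {x ∈ ℚ_19 : v_19(x) ≥ 0} and ℤ_19^× = {x ∈ ℤ_19 : v_19(x) = 0}. Here v_19(23/75) = v_19(num) − v_19(den) = 0; compare against these criteria.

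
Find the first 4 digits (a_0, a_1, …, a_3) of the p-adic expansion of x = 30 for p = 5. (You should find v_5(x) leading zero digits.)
(a_0, …, a_3) = (0, 1, 1, 0)

v_5(30) = 1, so a_0 = ... = a_0 = 0. Factor out: x = 5^1 · u with u = 6 a unit in ℤ_5. Expand u iteratively via a_{v+i} = u_i mod 5, u_{i+1} = (u_i − a_{v+i})/5:
  u_0 = 6;  a_1 = 1;  u_1 = (u_0 − 1)/5 = 1
  u_1 = 1;  a_2 = 1;  u_2 = (u_1 − 1)/5 = 0
  u_2 = 0;  a_3 = 0;  u_3 = (u_2 − 0)/5 = 0
Digits: (0, 1, 1, 0).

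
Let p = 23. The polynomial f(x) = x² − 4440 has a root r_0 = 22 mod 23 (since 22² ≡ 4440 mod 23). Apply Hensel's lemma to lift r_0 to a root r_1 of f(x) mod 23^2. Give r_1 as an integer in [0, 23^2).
r_1 = 160 (mod 529)

Hensel's recurrence: r_{i+1} = r_i − f(r_i)·(f′(r_i))^{-1} mod 23^{i+2}, with f′(x) = 2x. Iterate:
  r_0 = 22 (mod 23)
  r_1 = 160 (mod 529)
Final: r_1 = 160, and one checks f(r_1) ≡ 0 mod 23^2.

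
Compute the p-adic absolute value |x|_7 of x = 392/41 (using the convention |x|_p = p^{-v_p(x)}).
|392/41|_7 = 1/49

Step 1 — compute v_7(x) by factoring powers of 7 out of the numerator and denominator: v_7(392/41) = 2. Step 2 — apply |x|_p = p^{-v_p(x)} = 7^{-2} = 1/49.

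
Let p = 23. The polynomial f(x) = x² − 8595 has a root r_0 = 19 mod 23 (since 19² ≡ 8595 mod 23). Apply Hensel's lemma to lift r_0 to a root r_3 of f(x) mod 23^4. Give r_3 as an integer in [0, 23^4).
r_3 = 35094 (mod 279841)

Hensel's recurrence: r_{i+1} = r_i − f(r_i)·(f′(r_i))^{-1} mod 23^{i+2}, with f′(x) = 2x. Iterate:
  r_0 = 19 (mod 23)
  r_1 = 180 (mod 529)
  r_2 = 10760 (mod 12167)
  r_3 = 35094 (mod 279841)
Final: r_3 = 35094, and one checks f(r_3) ≡ 0 mod 23^4.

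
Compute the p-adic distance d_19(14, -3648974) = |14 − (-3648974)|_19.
d_19(14, -3648974) = 1/130321

Step 1 — x − y = 14 − (-3648974) = 3648988. Step 2 — v_19(3648988) = 4 (factor: 3648988 = (19^4 · 28); the sign does not affect v_p). Step 3 — |x − y|_19 = 19^{-4} = 1/130321.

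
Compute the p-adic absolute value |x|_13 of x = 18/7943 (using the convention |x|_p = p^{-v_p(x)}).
|18/7943|_13 = 169

Step 1 — compute v_13(x) by factoring powers of 13 out of the numerator and denominator: v_13(18/7943) = -2. Step 2 — apply |x|_p = p^{-v_p(x)} = 13^{2} = 169.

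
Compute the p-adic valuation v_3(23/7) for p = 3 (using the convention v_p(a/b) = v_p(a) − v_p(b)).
v_3(23/7) = 0

Factor powers of 3 from the numerator and denominator of the reduced fraction: 23 = 3^0 · 23 and 7 = 3^0 · 7. Apply v_p(a/b) = v_p(a) − v_p(b): v_3(23/7) = 0 − 0 = 0.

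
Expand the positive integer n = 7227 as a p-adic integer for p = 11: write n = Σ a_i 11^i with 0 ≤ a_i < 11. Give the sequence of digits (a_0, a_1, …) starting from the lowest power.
(a_0, a_1, …) = (0, 8, 4, 5)

Repeated division by 11 gives the digits low-to-high: 7227 = 8·11^1 + 4·11^2 + 5·11^3. Digit sequence: (0, 8, 4, 5).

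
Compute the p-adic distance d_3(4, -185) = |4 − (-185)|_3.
d_3(4, -185) = 1/27

Step 1 — x − y = 4 − (-185) = 189. Step 2 — v_3(189) = 3 (factor: 189 = (3^3 · 7); the sign does not affect v_p). Step 3 — |x − y|_3 = 3^{-3} = 1/27.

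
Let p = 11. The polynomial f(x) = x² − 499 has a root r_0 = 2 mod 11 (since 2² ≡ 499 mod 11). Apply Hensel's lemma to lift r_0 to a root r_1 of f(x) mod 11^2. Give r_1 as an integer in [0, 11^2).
r_1 = 35 (mod 121)

Hensel's recurrence: r_{i+1} = r_i − f(r_i)·(f′(r_i))^{-1} mod 11^{i+2}, with f′(x) = 2x. Iterate:
  r_0 = 2 (mod 11)
  r_1 = 35 (mod 121)
Final: r_1 = 35, and one checks f(r_1) ≡ 0 mod 11^2.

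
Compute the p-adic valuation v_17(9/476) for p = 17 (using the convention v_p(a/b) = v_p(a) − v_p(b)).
v_17(9/476) = -1

Factor powers of 17 from the numerator and denominator of the reduced fraction: 9 = 17^0 · 9 and 476 = 17^1 · 28. Apply v_p(a/b) = v_p(a) − v_p(b): v_17(9/476) = 0 − 1 = -1.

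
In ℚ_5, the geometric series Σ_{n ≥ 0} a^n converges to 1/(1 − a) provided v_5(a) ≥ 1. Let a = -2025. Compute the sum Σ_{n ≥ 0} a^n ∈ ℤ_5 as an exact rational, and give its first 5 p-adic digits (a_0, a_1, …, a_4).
Σ a^n = 1/(1 − a) = 1/2026;  first 5 digits = (1, 0, 4, 3, 2)

v_5(a) = 2 ≥ 1, so the series converges in ℤ_5 to 1/(1 − a) = 1/(1 − (-2025)) = 1/2026. Expand this rational in ℤ_5: compute digits iteratively via d_i = x_i mod 5, x_{i+1} = (x_i − d_i)/5. The first 5 digits are (1, 0, 4, 3, 2).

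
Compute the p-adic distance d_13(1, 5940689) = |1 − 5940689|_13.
d_13(1, 5940689) = 1/371293

Step 1 — x − y = 1 − 5940689 = -5940688. Step 2 — v_13(-5940688) = 5 (factor: -5940688 = −(13^5 · 16); the sign does not affect v_p). Step 3 — |x − y|_13 = 13^{-5} = 1/371293.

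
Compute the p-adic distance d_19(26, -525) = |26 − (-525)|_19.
d_19(26, -525) = 1/19

Step 1 — x − y = 26 − (-525) = 551. Step 2 — v_19(551) = 1 (factor: 551 = (19^1 · 29); the sign does not affect v_p). Step 3 — |x − y|_19 = 19^{-1} = 1/19.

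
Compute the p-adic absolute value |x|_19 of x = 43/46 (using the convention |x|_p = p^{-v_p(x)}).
|43/46|_19 = 1

Step 1 — compute v_19(x) by factoring powers of 19 out of the numerator and denominator: v_19(43/46) = 0. Step 2 — apply |x|_p = p^{-v_p(x)} = 19^{0} = 1.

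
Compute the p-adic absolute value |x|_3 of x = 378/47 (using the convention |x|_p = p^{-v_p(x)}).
|378/47|_3 = 1/27

Step 1 — compute v_3(x) by factoring powers of 3 out of the numerator and denominator: v_3(378/47) = 3. Step 2 — apply |x|_p = p^{-v_p(x)} = 3^{-3} = 1/27.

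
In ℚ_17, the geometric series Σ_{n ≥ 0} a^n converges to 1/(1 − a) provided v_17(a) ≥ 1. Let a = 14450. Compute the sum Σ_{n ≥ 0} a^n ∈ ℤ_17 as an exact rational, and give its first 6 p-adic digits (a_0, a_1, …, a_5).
Σ a^n = 1/(1 − a) = -1/14449;  first 6 digits = (1, 0, 16, 2, 1, 11)

v_17(a) = 2 ≥ 1, so the series converges in ℤ_17 to 1/(1 − a) = 1/(1 − 14450) = -1/14449. Expand this rational in ℤ_17: compute digits iteratively via d_i = x_i mod 17, x_{i+1} = (x_i − d_i)/17. The first 6 digits are (1, 0, 16, 2, 1, 11).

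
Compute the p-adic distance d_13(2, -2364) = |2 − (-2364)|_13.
d_13(2, -2364) = 1/169

Step 1 — x − y = 2 − (-2364) = 2366. Step 2 — v_13(2366) = 2 (factor: 2366 = (13^2 · 14); the sign does not affect v_p). Step 3 — |x − y|_13 = 13^{-2} = 1/169.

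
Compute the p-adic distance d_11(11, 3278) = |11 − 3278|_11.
d_11(11, 3278) = 1/121

Step 1 — x − y = 11 − 3278 = -3267. Step 2 — v_11(-3267) = 2 (factor: -3267 = −(11^2 · 27); the sign does not affect v_p). Step 3 — |x − y|_11 = 11^{-2} = 1/121.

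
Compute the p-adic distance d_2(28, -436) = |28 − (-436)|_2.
d_2(28, -436) = 1/16

Step 1 — x − y = 28 − (-436) = 464. Step 2 — v_2(464) = 4 (factor: 464 = (2^4 · 29); the sign does not affect v_p). Step 3 — |x − y|_2 = 2^{-4} = 1/16.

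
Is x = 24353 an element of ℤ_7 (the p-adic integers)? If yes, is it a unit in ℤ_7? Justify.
x ∈ ℤ_7 but not a unit; v_7(x) = 3 > 0

ℤ_7 = {x ∈ ℚ_7 : v_7(x) ≥ 0} and ℤ_7^× = {x ∈ ℤ_7 : v_7(x) = 0}. Here v_7(24353) = v_7(num) − v_7(den) = 3; compare against these criteria.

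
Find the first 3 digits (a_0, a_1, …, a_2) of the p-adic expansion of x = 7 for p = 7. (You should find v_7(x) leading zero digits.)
(a_0, …, a_2) = (0, 1, 0)

v_7(7) = 1, so a_0 = ... = a_0 = 0. Factor out: x = 7^1 · u with u = 1 a unit in ℤ_7. Expand u iteratively via a_{v+i} = u_i mod 7, u_{i+1} = (u_i − a_{v+i})/7:
  u_0 = 1;  a_1 = 1;  u_1 = (u_0 − 1)/7 = 0
  u_1 = 0;  a_2 = 0;  u_2 = (u_1 − 0)/7 = 0
Digits: (0, 1, 0).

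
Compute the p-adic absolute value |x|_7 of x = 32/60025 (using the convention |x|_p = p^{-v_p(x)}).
|32/60025|_7 = 2401

Step 1 — compute v_7(x) by factoring powers of 7 out of the numerator and denominator: v_7(32/60025) = -4. Step 2 — apply |x|_p = p^{-v_p(x)} = 7^{4} = 2401.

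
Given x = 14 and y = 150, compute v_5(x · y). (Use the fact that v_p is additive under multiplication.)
v_5(2100) = 2

v_p(x) = 0 (factor: 14 = 5^0 · 14); v_p(y) = 2 (factor: 150 = 5^2 · 6). Additivity: v_p(xy) = v_p(x) + v_p(y) = 0 + 2 = 2. (Direct check: xy = 2100 = 5^2 · (84).)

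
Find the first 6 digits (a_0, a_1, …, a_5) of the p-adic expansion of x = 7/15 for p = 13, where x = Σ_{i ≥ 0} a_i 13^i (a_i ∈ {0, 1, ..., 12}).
(a_0, …, a_5) = (10, 1, 12, 6, 9, 1)

v_13(7/15) = 0 (numerator and denominator both coprime to 13), so x ∈ ℤ_13^×. Compute digits iteratively via a_i = x_i mod 13, x_{i+1} = (x_i − a_i)/13, with x_0 = x:
  x_0 = 7/15;  a_0 = 10;  x_1 = (x_0 − 10)/13 = -11/15
  x_1 = -11/15;  a_1 = 1;  x_2 = (x_1 − 1)/13 = -2/15
  x_2 = -2/15;  a_2 = 12;  x_3 = (x_2 − 12)/13 = -14/15
  x_3 = -14/15;  a_3 = 6;  x_4 = (x_3 − 6)/13 = -8/15
  x_4 = -8/15;  a_4 = 9;  x_5 = (x_4 − 9)/13 = -11/15
  x_5 = -11/15;  a_5 = 1;  x_6 = (x_5 − 1)/13 = -2/15
Digits: (10, 1, 12, 6, 9, 1).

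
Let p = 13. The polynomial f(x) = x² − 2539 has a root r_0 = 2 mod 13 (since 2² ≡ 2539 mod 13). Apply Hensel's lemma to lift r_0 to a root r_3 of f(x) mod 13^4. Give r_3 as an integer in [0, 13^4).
r_3 = 7776 (mod 28561)

Hensel's recurrence: r_{i+1} = r_i − f(r_i)·(f′(r_i))^{-1} mod 13^{i+2}, with f′(x) = 2x. Iterate:
  r_0 = 2 (mod 13)
  r_1 = 2 (mod 169)
  r_2 = 1185 (mod 2197)
  r_3 = 7776 (mod 28561)
Final: r_3 = 7776, and one checks f(r_3) ≡ 0 mod 13^4.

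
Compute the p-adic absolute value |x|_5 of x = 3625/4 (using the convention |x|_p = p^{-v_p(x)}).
|3625/4|_5 = 1/125

Step 1 — compute v_5(x) by factoring powers of 5 out of the numerator and denominator: v_5(3625/4) = 3. Step 2 — apply |x|_p = p^{-v_p(x)} = 5^{-3} = 1/125.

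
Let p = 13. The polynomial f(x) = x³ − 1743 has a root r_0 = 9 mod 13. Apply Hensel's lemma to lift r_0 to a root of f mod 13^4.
r_3 = 16233 (mod 28561)

Hensel: r_{i+1} = r_i − f(r_i)/f′(r_i) mod 13^{i+2}, where f′(x) = 3x². Iterate:
  r_0 = 9 (mod 13)
  r_1 = 9 (mod 169)
  r_2 = 854 (mod 2197)
  r_3 = 16233 (mod 28561)
Final: r = 16233 with f(r) ≡ 0 mod 13^4.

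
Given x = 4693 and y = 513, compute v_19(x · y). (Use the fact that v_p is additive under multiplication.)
v_19(2407509) = 3

v_p(x) = 2 (factor: 4693 = 19^2 · 13); v_p(y) = 1 (factor: 513 = 19^1 · 27). Additivity: v_p(xy) = v_p(x) + v_p(y) = 2 + 1 = 3. (Direct check: xy = 2407509 = 19^3 · (351).)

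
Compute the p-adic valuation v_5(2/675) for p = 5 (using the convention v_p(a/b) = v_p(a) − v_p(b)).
v_5(2/675) = -2

Factor powers of 5 from the numerator and denominator of the reduced fraction: 2 = 5^0 · 2 and 675 = 5^2 · 27. Apply v_p(a/b) = v_p(a) − v_p(b): v_5(2/675) = 0 − 2 = -2.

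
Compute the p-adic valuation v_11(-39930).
v_11(-39930) = 3

v_11(n) is the largest exponent k such that 11^k divides n. Factor out: -39930 = -11^3 · 30. (Sign doesn't affect v_p.) So v_11(-39930) = 3.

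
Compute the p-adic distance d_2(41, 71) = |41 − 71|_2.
d_2(41, 71) = 1/2

Step 1 — x − y = 41 − 71 = -30. Step 2 — v_2(-30) = 1 (factor: -30 = −(2^1 · 15); the sign does not affect v_p). Step 3 — |x − y|_2 = 2^{-1} = 1/2.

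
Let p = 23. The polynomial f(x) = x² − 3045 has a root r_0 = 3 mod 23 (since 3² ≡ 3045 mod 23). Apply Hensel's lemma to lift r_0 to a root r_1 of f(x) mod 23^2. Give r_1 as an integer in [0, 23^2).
r_1 = 509 (mod 529)

Hensel's recurrence: r_{i+1} = r_i − f(r_i)·(f′(r_i))^{-1} mod 23^{i+2}, with f′(x) = 2x. Iterate:
  r_0 = 3 (mod 23)
  r_1 = 509 (mod 529)
Final: r_1 = 509, and one checks f(r_1) ≡ 0 mod 23^2.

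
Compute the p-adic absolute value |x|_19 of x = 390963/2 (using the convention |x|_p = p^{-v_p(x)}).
|390963/2|_19 = 1/130321

Step 1 — compute v_19(x) by factoring powers of 19 out of the numerator and denominator: v_19(390963/2) = 4. Step 2 — apply |x|_p = p^{-v_p(x)} = 19^{-4} = 1/130321.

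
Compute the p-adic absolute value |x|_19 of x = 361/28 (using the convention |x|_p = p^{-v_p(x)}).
|361/28|_19 = 1/361

Step 1 — compute v_19(x) by factoring powers of 19 out of the numerator and denominator: v_19(361/28) = 2. Step 2 — apply |x|_p = p^{-v_p(x)} = 19^{-2} = 1/361.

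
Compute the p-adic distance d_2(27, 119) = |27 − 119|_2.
d_2(27, 119) = 1/4

Step 1 — x − y = 27 − 119 = -92. Step 2 — v_2(-92) = 2 (factor: -92 = −(2^2 · 23); the sign does not affect v_p). Step 3 — |x − y|_2 = 2^{-2} = 1/4.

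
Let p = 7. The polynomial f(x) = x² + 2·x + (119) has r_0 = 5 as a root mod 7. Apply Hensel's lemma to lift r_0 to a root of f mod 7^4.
r_3 = 1356 (mod 2401)

Hensel: r_{i+1} = r_i − f(r_i)·(f′(r_i))^{-1} mod 7^{i+2}, f′(x) = 2x + 2. Iterate:
  r_0 = 5 (mod 7)
  r_1 = 33 (mod 49)
  r_2 = 327 (mod 343)
  r_3 = 1356 (mod 2401)
Final: r = 1356 satisfies f(r) ≡ 0 mod 7^4.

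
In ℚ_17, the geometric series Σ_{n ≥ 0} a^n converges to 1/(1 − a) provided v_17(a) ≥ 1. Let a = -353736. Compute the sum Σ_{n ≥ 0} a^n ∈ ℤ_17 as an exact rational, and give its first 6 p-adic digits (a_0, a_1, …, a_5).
Σ a^n = 1/(1 − a) = 1/353737;  first 6 digits = (1, 0, 0, 13, 12, 16)

v_17(a) = 3 ≥ 1, so the series converges in ℤ_17 to 1/(1 − a) = 1/(1 − (-353736)) = 1/353737. Expand this rational in ℤ_17: compute digits iteratively via d_i = x_i mod 17, x_{i+1} = (x_i − d_i)/17. The first 6 digits are (1, 0, 0, 13, 12, 16).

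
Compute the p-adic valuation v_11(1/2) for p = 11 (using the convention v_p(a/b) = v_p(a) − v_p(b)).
v_11(1/2) = 0

Factor powers of 11 from the numerator and denominator of the reduced fraction: 1 = 11^0 · 1 and 2 = 11^0 · 2. Apply v_p(a/b) = v_p(a) − v_p(b): v_11(1/2) = 0 − 0 = 0.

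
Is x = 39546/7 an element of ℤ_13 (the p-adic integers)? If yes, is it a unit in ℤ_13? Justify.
x ∈ ℤ_13 but not a unit; v_13(x) = 3 > 0

ℤ_13 = {x ∈ ℚ_13 : v_13(x) ≥ 0} and ℤ_13^× = {x ∈ ℤ_13 : v_13(x) = 0}. Here v_13(39546/7) = v_13(num) − v_13(den) = 3; compare against these criteria.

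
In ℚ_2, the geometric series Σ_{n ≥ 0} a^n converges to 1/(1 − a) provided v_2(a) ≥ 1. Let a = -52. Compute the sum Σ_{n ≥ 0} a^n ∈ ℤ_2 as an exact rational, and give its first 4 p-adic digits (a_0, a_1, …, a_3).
Σ a^n = 1/(1 − a) = 1/53;  first 4 digits = (1, 0, 1, 1)

v_2(a) = 2 ≥ 1, so the series converges in ℤ_2 to 1/(1 − a) = 1/(1 − (-52)) = 1/53. Expand this rational in ℤ_2: compute digits iteratively via d_i = x_i mod 2, x_{i+1} = (x_i − d_i)/2. The first 4 digits are (1, 0, 1, 1).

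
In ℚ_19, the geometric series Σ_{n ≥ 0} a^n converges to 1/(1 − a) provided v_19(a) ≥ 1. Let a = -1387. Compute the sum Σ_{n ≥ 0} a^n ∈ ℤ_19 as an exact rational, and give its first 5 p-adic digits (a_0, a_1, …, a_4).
Σ a^n = 1/(1 − a) = 1/1388;  first 5 digits = (1, 3, 5, 3, 8)

v_19(a) = 1 ≥ 1, so the series converges in ℤ_19 to 1/(1 − a) = 1/(1 − (-1387)) = 1/1388. Expand this rational in ℤ_19: compute digits iteratively via d_i = x_i mod 19, x_{i+1} = (x_i − d_i)/19. The first 5 digits are (1, 3, 5, 3, 8).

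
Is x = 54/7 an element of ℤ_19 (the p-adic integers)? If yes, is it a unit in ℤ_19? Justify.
x ∈ ℤ_19^× (unit); v_19(x) = 0

ℤ_19 = {x ∈ ℚ_19 : v_19(x) ≥ 0} and ℤ_19^× = {x ∈ ℤ_19 : v_19(x) = 0}. Here v_19(54/7) = v_19(num) − v_19(den) = 0; compare against these criteria.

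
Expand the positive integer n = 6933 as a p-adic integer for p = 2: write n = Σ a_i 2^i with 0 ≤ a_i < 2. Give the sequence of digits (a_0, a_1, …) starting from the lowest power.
(a_0, a_1, …) = (1, 0, 1, 0, 1, 0, 0, 0, 1, 1, 0, 1, 1)

Repeated division by 2 gives the digits low-to-high: 6933 = 1 + 1·2^2 + 1·2^4 + 1·2^8 + 1·2^9 + 1·2^11 + 1·2^12. Digit sequence: (1, 0, 1, 0, 1, 0, 0, 0, 1, 1, 0, 1, 1).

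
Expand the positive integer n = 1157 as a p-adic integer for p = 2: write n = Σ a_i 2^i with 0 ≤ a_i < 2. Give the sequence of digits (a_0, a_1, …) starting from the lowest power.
(a_0, a_1, …) = (1, 0, 1, 0, 0, 0, 0, 1, 0, 0, 1)

Repeated division by 2 gives the digits low-to-high: 1157 = 1 + 1·2^2 + 1·2^7 + 1·2^10. Digit sequence: (1, 0, 1, 0, 0, 0, 0, 1, 0, 0, 1).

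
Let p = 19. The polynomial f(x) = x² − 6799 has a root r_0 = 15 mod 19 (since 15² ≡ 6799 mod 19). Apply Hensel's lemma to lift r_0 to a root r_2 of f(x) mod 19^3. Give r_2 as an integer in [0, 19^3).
r_2 = 4518 (mod 6859)

Hensel's recurrence: r_{i+1} = r_i − f(r_i)·(f′(r_i))^{-1} mod 19^{i+2}, with f′(x) = 2x. Iterate:
  r_0 = 15 (mod 19)
  r_1 = 186 (mod 361)
  r_2 = 4518 (mod 6859)
Final: r_2 = 4518, and one checks f(r_2) ≡ 0 mod 19^3.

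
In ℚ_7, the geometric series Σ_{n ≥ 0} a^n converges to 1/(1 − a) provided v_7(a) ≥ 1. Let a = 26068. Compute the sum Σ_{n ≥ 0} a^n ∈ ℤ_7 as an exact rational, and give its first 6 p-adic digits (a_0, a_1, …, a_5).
Σ a^n = 1/(1 − a) = -1/26067;  first 6 digits = (1, 0, 0, 6, 3, 1)

v_7(a) = 3 ≥ 1, so the series converges in ℤ_7 to 1/(1 − a) = 1/(1 − 26068) = -1/26067. Expand this rational in ℤ_7: compute digits iteratively via d_i = x_i mod 7, x_{i+1} = (x_i − d_i)/7. The first 6 digits are (1, 0, 0, 6, 3, 1).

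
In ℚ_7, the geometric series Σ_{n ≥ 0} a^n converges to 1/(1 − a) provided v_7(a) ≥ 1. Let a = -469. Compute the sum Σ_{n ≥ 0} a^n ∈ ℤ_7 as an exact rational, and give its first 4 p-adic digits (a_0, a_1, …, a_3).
Σ a^n = 1/(1 − a) = 1/470;  first 4 digits = (1, 3, 6, 1)

v_7(a) = 1 ≥ 1, so the series converges in ℤ_7 to 1/(1 − a) = 1/(1 − (-469)) = 1/470. Expand this rational in ℤ_7: compute digits iteratively via d_i = x_i mod 7, x_{i+1} = (x_i − d_i)/7. The first 4 digits are (1, 3, 6, 1).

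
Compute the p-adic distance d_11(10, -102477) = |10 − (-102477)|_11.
d_11(10, -102477) = 1/14641

Step 1 — x − y = 10 − (-102477) = 102487. Step 2 — v_11(102487) = 4 (factor: 102487 = (11^4 · 7); the sign does not affect v_p). Step 3 — |x − y|_11 = 11^{-4} = 1/14641.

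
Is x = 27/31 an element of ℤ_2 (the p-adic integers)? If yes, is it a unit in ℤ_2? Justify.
x ∈ ℤ_2^× (unit); v_2(x) = 0

ℤ_2 = {x ∈ ℚ_2 : v_2(x) ≥ 0} and ℤ_2^× = {x ∈ ℤ_2 : v_2(x) = 0}. Here v_2(27/31) = v_2(num) − v_2(den) = 0; compare against these criteria.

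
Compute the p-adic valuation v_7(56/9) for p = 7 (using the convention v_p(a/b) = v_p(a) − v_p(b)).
v_7(56/9) = 1

Factor powers of 7 from the numerator and denominator of the reduced fraction: 56 = 7^1 · 8 and 9 = 7^0 · 9. Apply v_p(a/b) = v_p(a) − v_p(b): v_7(56/9) = 1 − 0 = 1.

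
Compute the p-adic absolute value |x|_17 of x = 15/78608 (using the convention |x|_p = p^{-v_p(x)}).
|15/78608|_17 = 4913

Step 1 — compute v_17(x) by factoring powers of 17 out of the numerator and denominator: v_17(15/78608) = -3. Step 2 — apply |x|_p = p^{-v_p(x)} = 17^{3} = 4913.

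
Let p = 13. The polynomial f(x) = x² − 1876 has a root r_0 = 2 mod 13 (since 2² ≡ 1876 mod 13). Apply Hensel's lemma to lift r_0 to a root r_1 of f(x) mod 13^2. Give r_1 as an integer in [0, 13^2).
r_1 = 132 (mod 169)

Hensel's recurrence: r_{i+1} = r_i − f(r_i)·(f′(r_i))^{-1} mod 13^{i+2}, with f′(x) = 2x. Iterate:
  r_0 = 2 (mod 13)
  r_1 = 132 (mod 169)
Final: r_1 = 132, and one checks f(r_1) ≡ 0 mod 13^2.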